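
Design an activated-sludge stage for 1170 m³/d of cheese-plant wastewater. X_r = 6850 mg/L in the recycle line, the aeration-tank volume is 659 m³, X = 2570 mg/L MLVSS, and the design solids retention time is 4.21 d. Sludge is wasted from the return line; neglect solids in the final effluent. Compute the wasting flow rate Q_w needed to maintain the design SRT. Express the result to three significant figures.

Q_w ≈ 58.7 m³/d

θ_c = V·X/(Q_w·X_r) when wasting from the recycle, so Q_w = V·X/(θ_c·X_r) = 659.0 × 2570 / (4.21 × 6850) = 58.73 m³/d.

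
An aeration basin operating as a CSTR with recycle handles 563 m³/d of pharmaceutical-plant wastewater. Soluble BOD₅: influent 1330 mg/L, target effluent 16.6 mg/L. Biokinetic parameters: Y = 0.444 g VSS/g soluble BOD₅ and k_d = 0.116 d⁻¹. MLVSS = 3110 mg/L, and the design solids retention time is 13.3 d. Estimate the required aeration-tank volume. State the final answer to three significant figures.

From the SRT design equation V = Y Q (S₀−S) θ_c / [X (1 + k_d θ_c)] = 0.444 × 563 × (1330 − 16.6) × 13.3 / [3110 × (1 + 0.116 × 13.3)] = 4.37×10^6 / 7908 = 552.2 m³.

V ≈ 552 m³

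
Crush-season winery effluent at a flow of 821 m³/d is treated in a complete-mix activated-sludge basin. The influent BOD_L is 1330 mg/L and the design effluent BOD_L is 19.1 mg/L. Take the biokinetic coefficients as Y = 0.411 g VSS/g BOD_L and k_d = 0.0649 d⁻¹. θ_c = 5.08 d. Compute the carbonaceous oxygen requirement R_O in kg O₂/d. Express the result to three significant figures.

R_O ≈ 604 kg O₂/d

The observed yield is Y_obs = Y/(1 + k_d·θ_c) = 0.411 / (1 + 0.0649 × 5.08) = 0.411 / 1.330 = 0.3091 g VSS per g BOD_L removed.
Q·(S₀ − S) = 821 × (1330 − 19.1) × 10⁻³ = 1076 kg/d removed.
Biomass synthesised: P_X = Y_obs × 1076 = 332.7 kg VSS/d.
R_O = Q·ΔS − 1.42 P_X = 1076 − 472.4 = 603.9 kg O₂/d.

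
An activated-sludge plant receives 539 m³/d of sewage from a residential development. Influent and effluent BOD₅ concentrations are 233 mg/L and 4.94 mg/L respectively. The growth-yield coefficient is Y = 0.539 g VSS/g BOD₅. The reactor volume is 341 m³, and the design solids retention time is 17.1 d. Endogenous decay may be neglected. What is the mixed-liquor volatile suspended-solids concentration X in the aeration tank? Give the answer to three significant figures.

Without decay, X = Y Q (S₀−S) θ_c / V = 0.539 × 539 × (233 − 4.94) × 17.1 / 341 = 3323 mg/L.

X ≈ 3320 mg/L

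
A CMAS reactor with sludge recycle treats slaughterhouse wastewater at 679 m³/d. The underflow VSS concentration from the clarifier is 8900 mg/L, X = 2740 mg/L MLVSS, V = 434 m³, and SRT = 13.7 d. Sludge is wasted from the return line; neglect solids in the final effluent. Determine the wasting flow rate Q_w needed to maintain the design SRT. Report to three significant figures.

Q_w ≈ 9.75 m³/d

θ_c = V·X/(Q_w·X_r) when wasting from the recycle, so Q_w = V·X/(θ_c·X_r) = 434.0 × 2740 / (13.7 × 8900) = 9.753 m³/d.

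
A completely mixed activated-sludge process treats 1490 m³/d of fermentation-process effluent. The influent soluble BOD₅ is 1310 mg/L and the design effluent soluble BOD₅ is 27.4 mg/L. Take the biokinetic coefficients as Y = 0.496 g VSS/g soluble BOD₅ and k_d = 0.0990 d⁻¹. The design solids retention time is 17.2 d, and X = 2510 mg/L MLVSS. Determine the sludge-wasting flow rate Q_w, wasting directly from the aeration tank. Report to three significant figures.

Steady-state biomass mass balance: V·X·(1 + k_d·θ_c) = Y·Q·(S₀ − S)·θ_c, so V = 0.496 × 1490 × (1310 − 27.4) × 17.2 / [2510 × (1 + 0.0990 × 17.2)] = 1.63×10^7 / 6784 = 2403 m³.
Wasting from the aeration tank: Q_w = V / θ_c = 2403 / 17.2 = 139.7 m³/d.

Q_w ≈ 140 m³/d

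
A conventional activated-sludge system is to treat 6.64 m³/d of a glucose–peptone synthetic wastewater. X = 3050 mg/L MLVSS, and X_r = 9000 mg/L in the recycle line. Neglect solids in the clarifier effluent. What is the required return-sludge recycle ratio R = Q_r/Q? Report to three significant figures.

R ≈ 0.513

R = Q_r/Q = X/(X_r − X) = 3050 / (9000 − 3050) = 0.5126.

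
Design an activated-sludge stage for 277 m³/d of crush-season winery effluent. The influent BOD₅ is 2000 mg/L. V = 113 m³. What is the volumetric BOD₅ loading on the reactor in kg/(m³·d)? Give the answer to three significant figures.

L_v ≈ 4.90 kg BOD₅/(m³·d)

L_v = Q S₀ / V = 277 × 2000 × 10⁻³ / 113.0 = 4.903 kg/(m³·d).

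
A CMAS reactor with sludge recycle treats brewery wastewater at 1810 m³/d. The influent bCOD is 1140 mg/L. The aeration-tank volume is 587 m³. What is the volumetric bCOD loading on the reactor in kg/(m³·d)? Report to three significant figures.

L_v ≈ 3.52 kg bCOD/(m³·d)

L_v = Q S₀ / V = 1810 × 1140 × 10⁻³ / 587.0 = 3.515 kg/(m³·d).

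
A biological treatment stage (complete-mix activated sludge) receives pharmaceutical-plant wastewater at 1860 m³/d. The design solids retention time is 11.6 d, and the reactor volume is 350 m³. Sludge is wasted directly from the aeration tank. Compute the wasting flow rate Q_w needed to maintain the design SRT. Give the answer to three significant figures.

Q_w ≈ 30.2 m³/d

For wasting at MLVSS concentration, Q_w = V/θ_c = 350.0/11.6 = 30.17 m³/d.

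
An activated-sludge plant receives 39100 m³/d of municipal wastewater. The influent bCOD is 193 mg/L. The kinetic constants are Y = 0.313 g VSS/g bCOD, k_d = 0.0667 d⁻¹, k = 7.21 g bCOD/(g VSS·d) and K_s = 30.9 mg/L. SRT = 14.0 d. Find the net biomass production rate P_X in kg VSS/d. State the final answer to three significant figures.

From the Monod/SRT balance for a CMAS, S = K_s·(1+k_d θ_c)/[θ_c·(Y k − k_d) − 1] = 30.9 × (1 + 0.0667 × 14.0) / [14.0 × (0.313 × 7.21 − 0.0667) − 1] = 59.75 / 29.66 = 2.015 mg/L.
Correct the yield for decay: Y_obs = Y/(1 + k_d θ_c) = 0.313 / (1 + 0.0667 × 14.0) = 0.313 / 1.934 = 0.1619.
Substrate removed = Q·(S₀ − S) = 39100 m³/d × (193 − 2.01) g/m³ = 7.47×10^6 g/d = 7468 kg/d.
Net biomass production P_X = Y_obs × Q·(S₀ − S) = 0.1619 × 7468 = 1209 kg VSS/d.

P_X ≈ 1210 kg VSS/d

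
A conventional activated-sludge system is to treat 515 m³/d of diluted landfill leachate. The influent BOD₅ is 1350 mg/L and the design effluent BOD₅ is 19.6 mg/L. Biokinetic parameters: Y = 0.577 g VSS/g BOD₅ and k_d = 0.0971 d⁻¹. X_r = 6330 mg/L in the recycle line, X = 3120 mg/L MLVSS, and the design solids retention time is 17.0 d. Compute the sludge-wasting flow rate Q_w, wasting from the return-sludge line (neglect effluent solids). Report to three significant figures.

Q_w ≈ 23.6 m³/d

From the SRT design equation V = Y Q (S₀−S) θ_c / [X (1 + k_d θ_c)] = 0.577 × 515 × (1350 − 19.6) × 17.0 / [3120 × (1 + 0.0971 × 17.0)] = 6.72×10^6 / 8270 = 812.6 m³.
Wasting from the return line (neglecting effluent solids): Q_w = V·X / (θ_c·X_r) = 812.6 × 3120 / (17.0 × 6330) = 23.56 m³/d.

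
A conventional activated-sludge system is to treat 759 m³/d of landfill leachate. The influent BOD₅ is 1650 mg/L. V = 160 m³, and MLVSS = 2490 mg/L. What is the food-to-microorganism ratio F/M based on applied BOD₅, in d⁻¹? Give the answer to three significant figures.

F/M ≈ 3.14 d⁻¹

F/M = applied load / biomass = Q·S₀/(V·X) = 759 × 1650 / (160.0 × 2490) = 3.143 d⁻¹.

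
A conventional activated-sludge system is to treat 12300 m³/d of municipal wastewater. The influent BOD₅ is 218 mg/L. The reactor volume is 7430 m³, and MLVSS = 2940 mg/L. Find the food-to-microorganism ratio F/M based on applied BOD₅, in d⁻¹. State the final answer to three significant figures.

F/M = Q·S₀ / (V·X) = 12300 × 218 / (7430 × 2940) = 0.1228 g BOD₅·(g VSS·d)⁻¹.

F/M ≈ 0.123 d⁻¹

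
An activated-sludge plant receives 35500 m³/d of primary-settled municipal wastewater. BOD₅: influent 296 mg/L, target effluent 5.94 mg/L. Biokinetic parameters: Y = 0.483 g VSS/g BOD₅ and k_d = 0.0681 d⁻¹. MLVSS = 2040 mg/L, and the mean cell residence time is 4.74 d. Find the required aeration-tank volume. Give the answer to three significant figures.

V ≈ 8740 m³

From the SRT design equation V = Y Q (S₀−S) θ_c / [X (1 + k_d θ_c)] = 0.483 × 35500 × (296 − 5.94) × 4.74 / [2040 × (1 + 0.0681 × 4.74)] = 2.36×10^7 / 2698 = 8736 m³.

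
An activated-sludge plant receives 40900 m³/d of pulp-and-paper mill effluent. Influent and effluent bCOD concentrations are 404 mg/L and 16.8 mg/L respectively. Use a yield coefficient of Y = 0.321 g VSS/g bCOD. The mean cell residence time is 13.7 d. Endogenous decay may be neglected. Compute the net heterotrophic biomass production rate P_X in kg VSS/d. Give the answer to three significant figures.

P_X ≈ 5080 kg VSS/d

With endogenous decay neglected, the observed yield equals the true yield: Y_obs = Y = 0.321 g VSS/g bCOD.
Mass of bCOD removed per day: Q(S₀ − S) = 40900 × 387.2 g/m³ = 15836 kg/d.
Biomass produced: P_X = Y_obs·Q·ΔS = 0.3210 × 15836 ≈ 5084 kg VSS/d.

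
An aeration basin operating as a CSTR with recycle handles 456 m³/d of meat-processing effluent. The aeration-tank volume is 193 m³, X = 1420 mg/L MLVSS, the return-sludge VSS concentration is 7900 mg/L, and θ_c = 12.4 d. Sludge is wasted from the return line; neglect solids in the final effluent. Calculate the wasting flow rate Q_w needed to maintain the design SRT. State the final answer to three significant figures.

Q_w = (V·X)/(θ_c X_r) = 193.0 × 1420 / (12.4 × 7900) = 2.798 m³/d.

Q_w ≈ 2.80 m³/d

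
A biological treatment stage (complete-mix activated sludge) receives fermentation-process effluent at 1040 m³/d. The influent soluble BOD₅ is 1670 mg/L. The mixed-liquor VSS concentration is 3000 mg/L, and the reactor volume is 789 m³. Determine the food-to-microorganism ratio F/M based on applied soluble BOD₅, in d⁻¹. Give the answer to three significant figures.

F/M ≈ 0.734 d⁻¹

F/M = applied load / biomass = Q·S₀/(V·X) = 1040 × 1670 / (789.0 × 3000) = 0.7338 d⁻¹.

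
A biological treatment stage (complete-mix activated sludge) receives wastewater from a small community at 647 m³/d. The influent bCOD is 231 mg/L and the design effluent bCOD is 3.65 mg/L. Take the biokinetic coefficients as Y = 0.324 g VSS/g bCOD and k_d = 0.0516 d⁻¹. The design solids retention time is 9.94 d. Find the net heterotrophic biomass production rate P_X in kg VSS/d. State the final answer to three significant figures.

Y_obs = Y / (1 + k_d θ_c) = 0.324 / (1 + 0.0516 × 9.94) = 0.324 / 1.513 = 0.2142.
Substrate removed = Q·(S₀ − S) = 647 m³/d × (231 − 3.65) g/m³ = 1.47×10^5 g/d = 147.1 kg/d.
P_X = Y_obs · Q(S₀ − S) = 0.2142 × 147.1 = 31.50 kg VSS/d.

P_X ≈ 31.5 kg VSS/d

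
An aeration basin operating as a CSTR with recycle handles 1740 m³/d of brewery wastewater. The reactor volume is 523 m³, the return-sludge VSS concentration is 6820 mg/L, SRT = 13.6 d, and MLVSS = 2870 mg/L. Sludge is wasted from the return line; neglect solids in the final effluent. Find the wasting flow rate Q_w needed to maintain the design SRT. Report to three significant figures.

Q_w = (V·X)/(θ_c X_r) = 523.0 × 2870 / (13.6 × 6820) = 16.18 m³/d.

Q_w ≈ 16.2 m³/d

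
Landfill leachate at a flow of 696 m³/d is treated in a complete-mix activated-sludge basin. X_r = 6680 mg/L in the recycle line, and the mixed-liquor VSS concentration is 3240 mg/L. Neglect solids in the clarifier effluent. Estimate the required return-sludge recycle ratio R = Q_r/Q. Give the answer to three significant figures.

R ≈ 0.942

R = Q_r/Q = X/(X_r − X) = 3240 / (6680 − 3240) = 0.9419.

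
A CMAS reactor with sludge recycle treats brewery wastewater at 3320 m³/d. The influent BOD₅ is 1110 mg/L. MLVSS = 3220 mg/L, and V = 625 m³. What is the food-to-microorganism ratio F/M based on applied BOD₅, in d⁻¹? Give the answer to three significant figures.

F/M ≈ 1.83 d⁻¹

F/M = Q·S₀ / (V·X) = 3320 × 1110 / (625.0 × 3220) = 1.831 g BOD₅·(g VSS·d)⁻¹.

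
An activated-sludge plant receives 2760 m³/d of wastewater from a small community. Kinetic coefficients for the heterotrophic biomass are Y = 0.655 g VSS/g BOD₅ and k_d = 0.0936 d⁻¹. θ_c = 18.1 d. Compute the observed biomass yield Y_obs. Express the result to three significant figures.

Y_obs ≈ 0.243 g VSS/g BOD₅

Y_obs = Y / (1 + k_d θ_c) = 0.655 / (1 + 0.0936 × 18.1) = 0.655 / 2.694 = 0.2431.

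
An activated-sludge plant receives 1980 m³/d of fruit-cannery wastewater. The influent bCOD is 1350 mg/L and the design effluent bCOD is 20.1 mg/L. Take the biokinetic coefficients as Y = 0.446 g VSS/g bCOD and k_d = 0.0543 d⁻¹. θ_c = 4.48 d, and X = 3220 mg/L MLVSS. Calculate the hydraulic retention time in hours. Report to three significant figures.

Steady-state biomass mass balance: V·X·(1 + k_d·θ_c) = Y·Q·(S₀ − S)·θ_c, so V = 0.446 × 1980 × (1350 − 20.1) × 4.48 / [3220 × (1 + 0.0543 × 4.48)] = 5.26×10^6 / 4003 = 1314 m³.
HRT = V/Q = 1314 m³ / 1980 m³·d⁻¹ = 0.6638 d × 24 = 15.93 h.

τ ≈ 15.9 h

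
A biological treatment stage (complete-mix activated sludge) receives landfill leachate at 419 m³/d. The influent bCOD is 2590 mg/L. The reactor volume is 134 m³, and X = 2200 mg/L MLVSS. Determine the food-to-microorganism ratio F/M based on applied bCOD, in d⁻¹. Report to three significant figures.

F/M = Q·S₀ / (V·X) = 419 × 2590 / (134.0 × 2200) = 3.681 g bCOD·(g VSS·d)⁻¹.

F/M ≈ 3.68 d⁻¹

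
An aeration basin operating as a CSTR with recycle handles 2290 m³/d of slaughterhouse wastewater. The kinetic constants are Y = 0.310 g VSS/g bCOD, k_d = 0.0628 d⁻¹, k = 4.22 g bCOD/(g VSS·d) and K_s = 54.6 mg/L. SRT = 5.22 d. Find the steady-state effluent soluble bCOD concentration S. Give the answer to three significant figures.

S ≈ 13.2 mg/L

For a completely mixed reactor with recycle the Lawrence–McCarty relation gives S = K_s·(1 + k_d·θ_c) / [θ_c·(Y·k − k_d) − 1] = 54.6 × (1 + 0.0628 × 5.22) / [5.22 × (0.310 × 4.22 − 0.0628) − 1] = 72.50 / 5.501 = 13.18 mg/L.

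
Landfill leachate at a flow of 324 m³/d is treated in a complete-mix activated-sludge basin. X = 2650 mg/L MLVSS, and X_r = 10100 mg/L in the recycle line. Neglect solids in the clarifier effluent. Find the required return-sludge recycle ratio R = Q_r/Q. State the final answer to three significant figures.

R = Q_r/Q = X/(X_r − X) = 2650 / (10100 − 2650) = 0.3557.

R ≈ 0.356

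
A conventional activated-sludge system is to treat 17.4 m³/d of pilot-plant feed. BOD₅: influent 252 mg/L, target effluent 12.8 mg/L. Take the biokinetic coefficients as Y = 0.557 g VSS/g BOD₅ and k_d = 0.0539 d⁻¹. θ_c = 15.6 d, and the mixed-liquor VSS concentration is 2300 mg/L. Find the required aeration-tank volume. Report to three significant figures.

Rearranging the biomass balance for a CMAS with decay, V = Y·Q·ΔS·θ_c / [X·(1+k_d θ_c)] = 0.557 × 17.4 × (252 − 12.8) × 15.6 / [2300 × (1 + 0.0539 × 15.6)] = 3.62×10^4 / 4234 = 8.542 m³.

V ≈ 8.54 m³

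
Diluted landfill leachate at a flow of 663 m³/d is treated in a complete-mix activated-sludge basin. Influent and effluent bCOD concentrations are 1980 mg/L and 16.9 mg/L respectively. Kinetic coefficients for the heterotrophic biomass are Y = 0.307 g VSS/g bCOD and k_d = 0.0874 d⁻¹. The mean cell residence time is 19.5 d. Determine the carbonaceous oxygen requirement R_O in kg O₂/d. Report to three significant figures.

Correct the yield for decay: Y_obs = Y/(1 + k_d θ_c) = 0.307 / (1 + 0.0874 × 19.5) = 0.307 / 2.704 = 0.1135.
Substrate removed = Q·(S₀ − S) = 663 m³/d × (1980 − 16.9) g/m³ = 1.3×10^6 g/d = 1302 kg/d.
P_X = Y_obs·Q·(S₀ − S) = 0.1135 × 1302 = 147.8 kg VSS/d.
Carbonaceous O₂ demand = substrate oxidised − cell-mass equivalent = 1302 − 1.42 × 147.8 = 1092 kg O₂/d.

R_O ≈ 1090 kg O₂/d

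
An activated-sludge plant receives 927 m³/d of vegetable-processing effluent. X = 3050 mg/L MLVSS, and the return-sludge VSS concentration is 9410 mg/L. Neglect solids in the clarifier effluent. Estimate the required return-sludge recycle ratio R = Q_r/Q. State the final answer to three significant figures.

R ≈ 0.480

R = Q_r/Q = X/(X_r − X) = 3050 / (9410 − 3050) = 0.4796.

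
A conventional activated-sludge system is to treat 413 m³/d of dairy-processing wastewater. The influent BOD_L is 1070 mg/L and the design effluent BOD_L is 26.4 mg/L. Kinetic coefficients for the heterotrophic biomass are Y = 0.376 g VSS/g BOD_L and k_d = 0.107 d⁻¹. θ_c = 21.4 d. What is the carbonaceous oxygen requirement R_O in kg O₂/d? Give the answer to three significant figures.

R_O ≈ 361 kg O₂/d

The observed yield is Y_obs = Y/(1 + k_d·θ_c) = 0.376 / (1 + 0.107 × 21.4) = 0.376 / 3.290 = 0.1143 g VSS per g BOD_L removed.
Mass of BOD_L removed per day: Q(S₀ − S) = 413 × 1044 g/m³ = 431.0 kg/d.
Biomass synthesised: P_X = Y_obs × 431.0 = 49.26 kg VSS/d.
R_O = Q·ΔS − 1.42 P_X = 431.0 − 69.95 = 361.1 kg O₂/d.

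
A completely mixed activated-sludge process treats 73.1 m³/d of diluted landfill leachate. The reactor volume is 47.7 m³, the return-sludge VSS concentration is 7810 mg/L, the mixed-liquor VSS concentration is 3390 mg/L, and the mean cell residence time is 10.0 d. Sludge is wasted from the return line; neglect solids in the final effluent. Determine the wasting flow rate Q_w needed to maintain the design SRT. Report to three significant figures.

θ_c = V·X/(Q_w·X_r) when wasting from the recycle, so Q_w = V·X/(θ_c·X_r) = 47.70 × 3390 / (10.0 × 7810) = 2.070 m³/d.

Q_w ≈ 2.07 m³/d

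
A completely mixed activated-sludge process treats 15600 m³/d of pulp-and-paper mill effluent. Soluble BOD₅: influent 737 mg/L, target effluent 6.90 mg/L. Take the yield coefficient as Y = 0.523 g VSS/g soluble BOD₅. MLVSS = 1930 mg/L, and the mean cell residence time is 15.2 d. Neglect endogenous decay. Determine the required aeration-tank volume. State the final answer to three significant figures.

V ≈ 46900 m³

V·X = Y·Q·ΔS·θ_c gives V = 0.523 × 15600 × (737 − 6.90) × 15.2 / 1930 = 46913 m³.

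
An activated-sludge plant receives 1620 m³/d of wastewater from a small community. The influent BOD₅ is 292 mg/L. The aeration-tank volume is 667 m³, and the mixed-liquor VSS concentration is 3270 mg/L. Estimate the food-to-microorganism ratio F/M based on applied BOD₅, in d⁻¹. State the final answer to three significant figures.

F/M = applied load / biomass = Q·S₀/(V·X) = 1620 × 292 / (667.0 × 3270) = 0.2169 d⁻¹.

F/M ≈ 0.217 d⁻¹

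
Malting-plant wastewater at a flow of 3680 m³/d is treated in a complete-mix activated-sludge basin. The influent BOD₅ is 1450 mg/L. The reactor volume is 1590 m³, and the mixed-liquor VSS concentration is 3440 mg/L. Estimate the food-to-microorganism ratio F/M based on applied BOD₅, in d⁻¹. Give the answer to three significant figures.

F/M = applied load / biomass = Q·S₀/(V·X) = 3680 × 1450 / (1590 × 3440) = 0.9756 d⁻¹.

F/M ≈ 0.976 d⁻¹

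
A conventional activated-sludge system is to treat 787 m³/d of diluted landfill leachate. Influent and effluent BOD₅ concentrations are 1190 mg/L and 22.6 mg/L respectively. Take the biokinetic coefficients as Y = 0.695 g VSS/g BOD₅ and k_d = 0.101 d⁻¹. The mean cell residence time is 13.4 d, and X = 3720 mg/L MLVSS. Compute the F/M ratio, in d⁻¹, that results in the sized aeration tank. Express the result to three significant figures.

Steady-state biomass mass balance: V·X·(1 + k_d·θ_c) = Y·Q·(S₀ − S)·θ_c, so V = 0.695 × 787 × (1190 − 22.6) × 13.4 / [3720 × (1 + 0.101 × 13.4)] = 8.56×10^6 / 8755 = 977.3 m³.
F/M = Q·S₀ / (V·X) = 787 × 1190 / (977.3 × 3720) = 0.2576 g BOD₅·(g VSS·d)⁻¹.

F/M ≈ 0.258 d⁻¹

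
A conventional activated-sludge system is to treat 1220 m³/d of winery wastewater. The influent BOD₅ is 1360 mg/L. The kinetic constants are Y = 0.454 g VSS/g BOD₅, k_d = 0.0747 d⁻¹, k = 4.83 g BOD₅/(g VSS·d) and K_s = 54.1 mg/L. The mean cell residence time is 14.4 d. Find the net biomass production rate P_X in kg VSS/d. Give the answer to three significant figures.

P_X ≈ 362 kg VSS/d

For a completely mixed reactor with recycle the Lawrence–McCarty relation gives S = K_s·(1 + k_d·θ_c) / [θ_c·(Y·k − k_d) − 1] = 54.1 × (1 + 0.0747 × 14.4) / [14.4 × (0.454 × 4.83 − 0.0747) − 1] = 112.3 / 29.50 = 3.806 mg/L.
Correct the yield for decay: Y_obs = Y/(1 + k_d θ_c) = 0.454 / (1 + 0.0747 × 14.4) = 0.454 / 2.076 = 0.2187.
Mass of BOD₅ removed per day: Q(S₀ − S) = 1220 × 1356 g/m³ = 1655 kg/d.
Net biomass production P_X = Y_obs × Q·(S₀ − S) = 0.2187 × 1655 = 361.9 kg VSS/d.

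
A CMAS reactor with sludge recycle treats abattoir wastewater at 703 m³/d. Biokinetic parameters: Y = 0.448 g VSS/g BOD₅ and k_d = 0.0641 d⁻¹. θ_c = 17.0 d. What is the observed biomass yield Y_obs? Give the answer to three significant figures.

Y_obs = Y / (1 + k_d θ_c) = 0.448 / (1 + 0.0641 × 17.0) = 0.448 / 2.090 = 0.2144.

Y_obs ≈ 0.214 g VSS/g BOD₅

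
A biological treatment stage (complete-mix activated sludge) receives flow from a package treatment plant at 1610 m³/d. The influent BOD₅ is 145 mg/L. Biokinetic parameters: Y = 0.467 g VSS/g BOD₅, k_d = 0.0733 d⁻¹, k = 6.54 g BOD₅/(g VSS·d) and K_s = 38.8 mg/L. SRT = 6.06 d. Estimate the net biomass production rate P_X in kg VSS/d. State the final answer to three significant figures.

For a completely mixed reactor with recycle the Lawrence–McCarty relation gives S = K_s·(1 + k_d·θ_c) / [θ_c·(Y·k − k_d) − 1] = 38.8 × (1 + 0.0733 × 6.06) / [6.06 × (0.467 × 6.54 − 0.0733) − 1] = 56.03 / 17.06 = 3.284 mg/L.
Observed yield with endogenous decay: Y_obs = Y / (1 + k_d·θ_c) = 0.467 / (1 + 0.0733 × 6.06) = 0.467 / 1.444 = 0.3234 g VSS/g BOD₅.
Substrate removed = Q·(S₀ − S) = 1610 m³/d × (145 − 3.28) g/m³ = 2.28×10^5 g/d = 228.2 kg/d.
P_X = Y_obs · Q(S₀ − S) = 0.3234 × 228.2 = 73.78 kg VSS/d.

P_X ≈ 73.8 kg VSS/d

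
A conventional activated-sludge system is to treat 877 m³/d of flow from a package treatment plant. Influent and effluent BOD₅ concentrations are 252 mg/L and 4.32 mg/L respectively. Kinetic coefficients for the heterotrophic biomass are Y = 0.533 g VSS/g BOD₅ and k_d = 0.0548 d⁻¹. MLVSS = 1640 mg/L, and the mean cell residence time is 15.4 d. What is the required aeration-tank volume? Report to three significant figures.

V ≈ 590 m³

Rearranging the biomass balance for a CMAS with decay, V = Y·Q·ΔS·θ_c / [X·(1+k_d θ_c)] = 0.533 × 877 × (252 − 4.32) × 15.4 / [1640 × (1 + 0.0548 × 15.4)] = 1.78×10^6 / 3024 = 589.6 m³.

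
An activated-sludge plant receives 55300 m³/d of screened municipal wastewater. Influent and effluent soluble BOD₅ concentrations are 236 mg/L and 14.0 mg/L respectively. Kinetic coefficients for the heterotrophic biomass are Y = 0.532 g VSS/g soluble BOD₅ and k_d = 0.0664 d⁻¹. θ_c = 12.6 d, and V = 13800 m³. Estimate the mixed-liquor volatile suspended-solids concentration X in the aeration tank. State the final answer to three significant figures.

X = Y·Q·ΔS·θ_c / [V·(1 + k_d θ_c)] = 0.532 × 55300 × (236 − 14.0) × 12.6 / [13800 × (1 + 0.0664 × 12.6)] = 3247 mg/L.

X ≈ 3250 mg/L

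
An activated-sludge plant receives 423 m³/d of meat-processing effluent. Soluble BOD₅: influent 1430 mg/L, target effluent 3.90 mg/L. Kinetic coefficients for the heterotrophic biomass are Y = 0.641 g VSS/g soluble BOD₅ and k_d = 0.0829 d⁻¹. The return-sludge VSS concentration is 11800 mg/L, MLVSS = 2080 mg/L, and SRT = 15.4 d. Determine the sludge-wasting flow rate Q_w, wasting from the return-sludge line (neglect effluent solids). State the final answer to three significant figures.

Q_w ≈ 14.4 m³/d

Rearranging the biomass balance for a CMAS with decay, V = Y·Q·ΔS·θ_c / [X·(1+k_d θ_c)] = 0.641 × 423 × (1430 − 3.90) × 15.4 / [2080 × (1 + 0.0829 × 15.4)] = 5.95×10^6 / 4735 = 1257 m³.
Wasting from the return line (neglecting effluent solids): Q_w = V·X / (θ_c·X_r) = 1257 × 2080 / (15.4 × 11800) = 14.39 m³/d.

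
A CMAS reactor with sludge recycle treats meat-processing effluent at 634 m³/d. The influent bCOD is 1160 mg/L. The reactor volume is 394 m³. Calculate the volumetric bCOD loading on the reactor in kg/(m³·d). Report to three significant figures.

L_v ≈ 1.87 kg bCOD/(m³·d)

L_v = Q S₀ / V = 634 × 1160 × 10⁻³ / 394.0 = 1.867 kg/(m³·d).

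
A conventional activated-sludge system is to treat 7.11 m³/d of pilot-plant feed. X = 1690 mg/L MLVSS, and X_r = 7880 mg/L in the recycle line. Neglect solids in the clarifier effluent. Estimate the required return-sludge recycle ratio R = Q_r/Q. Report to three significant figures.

R ≈ 0.273

R = Q_r/Q = X/(X_r − X) = 1690 / (7880 − 1690) = 0.2730.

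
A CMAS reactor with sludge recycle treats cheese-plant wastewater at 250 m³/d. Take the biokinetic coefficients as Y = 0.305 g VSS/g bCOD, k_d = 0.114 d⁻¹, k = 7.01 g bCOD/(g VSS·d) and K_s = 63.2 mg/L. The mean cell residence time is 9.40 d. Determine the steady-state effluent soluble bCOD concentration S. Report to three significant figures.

For a completely mixed reactor with recycle the Lawrence–McCarty relation gives S = K_s·(1 + k_d·θ_c) / [θ_c·(Y·k − k_d) − 1] = 63.2 × (1 + 0.114 × 9.40) / [9.40 × (0.305 × 7.01 − 0.114) − 1] = 130.9 / 18.03 = 7.263 mg/L.

S ≈ 7.26 mg/L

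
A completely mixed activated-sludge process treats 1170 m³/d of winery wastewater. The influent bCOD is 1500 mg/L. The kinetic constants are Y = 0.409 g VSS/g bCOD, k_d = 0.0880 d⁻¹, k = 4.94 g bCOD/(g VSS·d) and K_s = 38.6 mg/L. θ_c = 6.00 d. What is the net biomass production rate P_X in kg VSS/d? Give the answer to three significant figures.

From the Monod/SRT balance for a CMAS, S = K_s·(1+k_d θ_c)/[θ_c·(Y k − k_d) − 1] = 38.6 × (1 + 0.0880 × 6.00) / [6.00 × (0.409 × 4.94 − 0.0880) − 1] = 58.98 / 10.59 = 5.567 mg/L.
Correct the yield for decay: Y_obs = Y/(1 + k_d θ_c) = 0.409 / (1 + 0.0880 × 6.00) = 0.409 / 1.528 = 0.2677.
Q·(S₀ − S) = 1170 × (1500 − 5.57) × 10⁻³ = 1748 kg/d removed.
Biomass produced: P_X = Y_obs·Q·ΔS = 0.2677 × 1748 ≈ 468.0 kg VSS/d.

P_X ≈ 468 kg VSS/d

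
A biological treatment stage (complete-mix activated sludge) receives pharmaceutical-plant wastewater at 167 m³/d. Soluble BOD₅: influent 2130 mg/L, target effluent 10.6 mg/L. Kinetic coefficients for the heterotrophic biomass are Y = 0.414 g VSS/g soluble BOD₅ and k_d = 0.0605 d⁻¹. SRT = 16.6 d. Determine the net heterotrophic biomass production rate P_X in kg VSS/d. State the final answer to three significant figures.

P_X ≈ 73.1 kg VSS/d

Y_obs = Y / (1 + k_d θ_c) = 0.414 / (1 + 0.0605 × 16.6) = 0.414 / 2.004 = 0.2066.
ΔS = 2130 − 10.6 = 2119 mg/L, so the substrate removal rate is 167 × 2119/1000 = 353.9 kg soluble BOD₅/d.
P_X = Y_obs · Q(S₀ − S) = 0.2066 × 353.9 = 73.11 kg VSS/d.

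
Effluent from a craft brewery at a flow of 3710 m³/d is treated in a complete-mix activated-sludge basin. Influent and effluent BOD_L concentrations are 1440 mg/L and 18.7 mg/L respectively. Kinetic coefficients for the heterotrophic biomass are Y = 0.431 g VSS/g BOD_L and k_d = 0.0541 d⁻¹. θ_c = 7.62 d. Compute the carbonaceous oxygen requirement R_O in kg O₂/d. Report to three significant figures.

The observed yield is Y_obs = Y/(1 + k_d·θ_c) = 0.431 / (1 + 0.0541 × 7.62) = 0.431 / 1.412 = 0.3052 g VSS per g BOD_L removed.
Substrate removed = Q·(S₀ − S) = 3710 m³/d × (1440 − 18.7) g/m³ = 5.27×10^6 g/d = 5273 kg/d.
Biomass synthesised: P_X = Y_obs × 5273 = 1609 kg VSS/d.
R_O = Q·ΔS − 1.42 P_X = 5273 − 2285 = 2988 kg O₂/d.

R_O ≈ 2990 kg O₂/d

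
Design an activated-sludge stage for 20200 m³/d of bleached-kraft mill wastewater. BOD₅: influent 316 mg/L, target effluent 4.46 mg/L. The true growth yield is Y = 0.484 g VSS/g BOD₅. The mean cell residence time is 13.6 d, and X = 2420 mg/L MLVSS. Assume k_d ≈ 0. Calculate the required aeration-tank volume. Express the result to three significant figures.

V ≈ 17100 m³

Biomass mass balance (decay neglected): V·X = Y·Q·(S₀ − S)·θ_c, so V = 0.484 × 20200 × (316 − 4.46) × 13.6 / 2420 = 17117 m³.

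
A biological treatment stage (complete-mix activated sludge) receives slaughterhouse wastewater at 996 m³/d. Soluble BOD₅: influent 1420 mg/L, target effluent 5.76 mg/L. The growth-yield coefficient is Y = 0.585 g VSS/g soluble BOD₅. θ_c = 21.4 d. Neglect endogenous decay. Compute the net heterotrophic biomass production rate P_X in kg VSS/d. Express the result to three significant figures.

P_X ≈ 824 kg VSS/d

Since k_d ≈ 0, Y_obs = Y = 0.585 g VSS/g soluble BOD₅.
Q·(S₀ − S) = 996 × (1420 − 5.76) × 10⁻³ = 1409 kg/d removed.
So the net sludge growth is P_X = 0.5850 × 1409 = 824.0 kg VSS/d.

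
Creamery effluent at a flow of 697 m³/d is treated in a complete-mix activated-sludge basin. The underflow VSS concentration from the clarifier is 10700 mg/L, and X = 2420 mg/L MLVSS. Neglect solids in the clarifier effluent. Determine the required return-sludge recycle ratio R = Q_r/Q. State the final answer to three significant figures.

Mass balance around the secondary clarifier (neglecting effluent solids): R = X / (X_r − X) = 2420 / (10700 − 2420) = 0.2923.

R ≈ 0.292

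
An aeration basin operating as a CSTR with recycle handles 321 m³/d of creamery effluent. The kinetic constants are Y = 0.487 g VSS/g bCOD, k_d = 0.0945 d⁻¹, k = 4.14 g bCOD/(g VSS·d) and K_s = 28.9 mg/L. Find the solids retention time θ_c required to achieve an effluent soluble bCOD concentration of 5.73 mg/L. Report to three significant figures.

θ_c ≈ 4.18 d

Specific growth rate at S = 5.73 mg/L: μ = YkS/(K_s+S) = 0.487·4.14·5.73/(28.9+5.73) = 0.3336 d⁻¹.
1/θ_c = 0.3336 − 0.0945 = 0.2391 d⁻¹, so θ_c = 4.182 d.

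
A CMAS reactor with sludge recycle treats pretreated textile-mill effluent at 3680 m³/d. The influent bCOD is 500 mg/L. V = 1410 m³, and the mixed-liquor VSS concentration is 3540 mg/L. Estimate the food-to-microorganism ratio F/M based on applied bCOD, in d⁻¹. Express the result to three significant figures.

F/M = Q·S₀ / (V·X) = 3680 × 500 / (1410 × 3540) = 0.3686 g bCOD·(g VSS·d)⁻¹.

F/M ≈ 0.369 d⁻¹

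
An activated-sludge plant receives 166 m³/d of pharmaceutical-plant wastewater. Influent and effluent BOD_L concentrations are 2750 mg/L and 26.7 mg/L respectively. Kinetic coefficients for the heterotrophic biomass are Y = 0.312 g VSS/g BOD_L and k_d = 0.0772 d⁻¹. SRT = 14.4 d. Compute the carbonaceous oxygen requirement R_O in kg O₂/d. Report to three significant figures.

The observed yield is Y_obs = Y/(1 + k_d·θ_c) = 0.312 / (1 + 0.0772 × 14.4) = 0.312 / 2.112 = 0.1477 g VSS per g BOD_L removed.
Q·(S₀ − S) = 166 × (2750 − 26.7) × 10⁻³ = 452.1 kg/d removed.
P_X = Y_obs·Q·(S₀ − S) = 0.1477 × 452.1 = 66.79 kg VSS/d.
R_O = Q·(S₀ − S) − 1.42·P_X = 452.1 − 1.42 × 66.79 = 357.2 kg O₂/d.

R_O ≈ 357 kg O₂/d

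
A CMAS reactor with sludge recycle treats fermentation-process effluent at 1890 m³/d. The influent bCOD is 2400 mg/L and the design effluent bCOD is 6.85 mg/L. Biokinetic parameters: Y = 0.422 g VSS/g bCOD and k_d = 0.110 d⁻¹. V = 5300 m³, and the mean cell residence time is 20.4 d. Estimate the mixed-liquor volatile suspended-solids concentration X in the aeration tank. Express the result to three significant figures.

Solving the biomass balance for X: X = Y Q (S₀−S) θ_c / [V (1+k_d θ_c)] = 0.422 × 1890 × (2400 − 6.85) × 20.4 / [5300 × (1 + 0.110 × 20.4)] = 2265 mg/L.

X ≈ 2260 mg/L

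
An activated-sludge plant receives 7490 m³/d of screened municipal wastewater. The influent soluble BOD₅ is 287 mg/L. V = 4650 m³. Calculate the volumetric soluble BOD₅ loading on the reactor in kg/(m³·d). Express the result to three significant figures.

Applied soluble BOD₅ load per unit volume = Q·S₀/V = (7490 × 287/1000)/4650 = 0.4623 kg soluble BOD₅·m⁻³·d⁻¹.

L_v ≈ 0.462 kg soluble BOD₅/(m³·d)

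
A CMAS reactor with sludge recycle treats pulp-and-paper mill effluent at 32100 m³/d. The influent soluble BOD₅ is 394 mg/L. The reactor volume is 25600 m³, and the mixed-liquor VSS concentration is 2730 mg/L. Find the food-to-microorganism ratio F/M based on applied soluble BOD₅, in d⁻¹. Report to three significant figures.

F/M ≈ 0.181 d⁻¹

Food-to-microorganism ratio F/M = Q S₀ / (V X) = 32100 × 394 / (25600 × 2730) = 0.1810 d⁻¹.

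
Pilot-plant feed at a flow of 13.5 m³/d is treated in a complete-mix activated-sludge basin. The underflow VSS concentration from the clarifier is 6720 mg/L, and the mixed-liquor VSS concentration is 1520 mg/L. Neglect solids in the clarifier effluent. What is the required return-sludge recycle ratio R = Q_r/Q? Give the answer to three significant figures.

Mass balance around the secondary clarifier (neglecting effluent solids): R = X / (X_r − X) = 1520 / (6720 − 1520) = 0.2923.

R ≈ 0.292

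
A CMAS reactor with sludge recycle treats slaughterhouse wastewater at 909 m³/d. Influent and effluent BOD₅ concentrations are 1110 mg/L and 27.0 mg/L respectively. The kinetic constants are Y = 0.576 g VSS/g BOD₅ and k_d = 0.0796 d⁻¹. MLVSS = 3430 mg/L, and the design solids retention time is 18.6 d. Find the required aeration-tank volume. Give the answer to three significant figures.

Steady-state biomass mass balance: V·X·(1 + k_d·θ_c) = Y·Q·(S₀ − S)·θ_c, so V = 0.576 × 909 × (1110 − 27.0) × 18.6 / [3430 × (1 + 0.0796 × 18.6)] = 1.05×10^7 / 8508 = 1240 m³.

V ≈ 1240 m³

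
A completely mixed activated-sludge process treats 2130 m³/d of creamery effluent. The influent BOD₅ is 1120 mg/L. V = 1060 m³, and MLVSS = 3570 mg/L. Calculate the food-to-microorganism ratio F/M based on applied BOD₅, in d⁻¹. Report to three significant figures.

F/M ≈ 0.630 d⁻¹

F/M = Q·S₀ / (V·X) = 2130 × 1120 / (1060 × 3570) = 0.6304 g BOD₅·(g VSS·d)⁻¹.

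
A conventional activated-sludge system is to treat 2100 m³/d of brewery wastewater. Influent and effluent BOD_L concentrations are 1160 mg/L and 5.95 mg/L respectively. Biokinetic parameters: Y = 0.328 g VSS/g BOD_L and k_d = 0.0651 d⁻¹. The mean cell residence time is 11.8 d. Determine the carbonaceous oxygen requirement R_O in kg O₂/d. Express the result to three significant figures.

Correct the yield for decay: Y_obs = Y/(1 + k_d θ_c) = 0.328 / (1 + 0.0651 × 11.8) = 0.328 / 1.768 = 0.1855.
Mass of BOD_L removed per day: Q(S₀ − S) = 2100 × 1154 g/m³ = 2424 kg/d.
Net sludge production P_X = 0.1855 × 2424 = 449.6 kg VSS/d.
Carbonaceous O₂ demand = substrate oxidised − cell-mass equivalent = 2424 − 1.42 × 449.6 = 1785 kg O₂/d.

R_O ≈ 1790 kg O₂/d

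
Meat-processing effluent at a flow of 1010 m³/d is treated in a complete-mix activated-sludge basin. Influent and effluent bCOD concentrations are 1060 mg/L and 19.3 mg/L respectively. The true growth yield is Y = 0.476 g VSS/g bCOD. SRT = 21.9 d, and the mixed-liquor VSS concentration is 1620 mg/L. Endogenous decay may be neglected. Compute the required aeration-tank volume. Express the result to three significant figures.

V ≈ 6760 m³

Biomass mass balance (decay neglected): V·X = Y·Q·(S₀ − S)·θ_c, so V = 0.476 × 1010 × (1060 − 19.3) × 21.9 / 1620 = 6764 m³.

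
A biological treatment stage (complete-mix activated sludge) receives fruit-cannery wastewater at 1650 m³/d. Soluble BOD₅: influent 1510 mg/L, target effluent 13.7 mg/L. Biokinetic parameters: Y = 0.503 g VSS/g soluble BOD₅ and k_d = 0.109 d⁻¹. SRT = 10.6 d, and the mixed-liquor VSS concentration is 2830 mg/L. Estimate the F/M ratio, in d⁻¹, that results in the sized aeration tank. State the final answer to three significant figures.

F/M ≈ 0.408 d⁻¹

From the SRT design equation V = Y Q (S₀−S) θ_c / [X (1 + k_d θ_c)] = 0.503 × 1650 × (1510 − 13.7) × 10.6 / [2830 × (1 + 0.109 × 10.6)] = 1.32×10^7 / 6100 = 2158 m³.
F/M = Q·S₀ / (V·X) = 1650 × 1510 / (2158 × 2830) = 0.4080 g soluble BOD₅·(g VSS·d)⁻¹.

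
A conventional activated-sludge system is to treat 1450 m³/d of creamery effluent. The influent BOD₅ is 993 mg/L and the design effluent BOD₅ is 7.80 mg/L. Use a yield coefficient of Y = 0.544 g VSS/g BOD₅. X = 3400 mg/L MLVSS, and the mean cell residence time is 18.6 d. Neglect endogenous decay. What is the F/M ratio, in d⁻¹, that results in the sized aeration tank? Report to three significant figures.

F/M ≈ 0.0996 d⁻¹

Biomass mass balance (decay neglected): V·X = Y·Q·(S₀ − S)·θ_c, so V = 0.544 × 1450 × (993 − 7.80) × 18.6 / 3400 = 4251 m³.
F/M = applied load / biomass = Q·S₀/(V·X) = 1450 × 993 / (4251 × 3400) = 0.09961 d⁻¹.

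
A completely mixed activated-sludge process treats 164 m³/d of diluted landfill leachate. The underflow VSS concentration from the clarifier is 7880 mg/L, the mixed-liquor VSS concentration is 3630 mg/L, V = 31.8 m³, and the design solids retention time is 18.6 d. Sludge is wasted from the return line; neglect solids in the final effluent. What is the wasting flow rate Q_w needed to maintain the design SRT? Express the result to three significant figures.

Q_w ≈ 0.788 m³/d

Q_w = (V·X)/(θ_c X_r) = 31.80 × 3630 / (18.6 × 7880) = 0.7876 m³/d.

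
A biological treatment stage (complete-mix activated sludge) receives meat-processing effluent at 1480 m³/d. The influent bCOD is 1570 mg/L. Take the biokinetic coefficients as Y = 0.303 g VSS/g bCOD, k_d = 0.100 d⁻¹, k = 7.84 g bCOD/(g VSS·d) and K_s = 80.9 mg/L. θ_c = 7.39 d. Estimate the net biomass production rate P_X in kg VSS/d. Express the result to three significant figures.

For a completely mixed reactor with recycle the Lawrence–McCarty relation gives S = K_s·(1 + k_d·θ_c) / [θ_c·(Y·k − k_d) − 1] = 80.9 × (1 + 0.100 × 7.39) / [7.39 × (0.303 × 7.84 − 0.100) − 1] = 140.7 / 15.82 = 8.895 mg/L.
Observed yield with endogenous decay: Y_obs = Y / (1 + k_d·θ_c) = 0.303 / (1 + 0.100 × 7.39) = 0.303 / 1.739 = 0.1742 g VSS/g bCOD.
Q·(S₀ − S) = 1480 × (1570 − 8.90) × 10⁻³ = 2310 kg/d removed.
So the net sludge growth is P_X = 0.1742 × 2310 = 402.6 kg VSS/d.

P_X ≈ 403 kg VSS/d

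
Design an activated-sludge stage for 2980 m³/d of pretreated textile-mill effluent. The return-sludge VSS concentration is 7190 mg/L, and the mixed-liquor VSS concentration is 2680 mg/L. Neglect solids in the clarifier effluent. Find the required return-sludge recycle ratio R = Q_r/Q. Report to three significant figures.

R ≈ 0.594

Solids balance on the clarifier gives (1+R)X = R·X_r, so R = X/(X_r − X) = 2680 / (7190 − 2680) = 0.5942.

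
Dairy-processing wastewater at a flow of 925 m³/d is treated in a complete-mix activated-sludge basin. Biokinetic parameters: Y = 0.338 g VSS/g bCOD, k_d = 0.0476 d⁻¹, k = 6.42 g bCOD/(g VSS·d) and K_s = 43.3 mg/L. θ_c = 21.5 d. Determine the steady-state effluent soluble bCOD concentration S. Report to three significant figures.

From the Monod/SRT balance for a CMAS, S = K_s·(1+k_d θ_c)/[θ_c·(Y k − k_d) − 1] = 43.3 × (1 + 0.0476 × 21.5) / [21.5 × (0.338 × 6.42 − 0.0476) − 1] = 87.61 / 44.63 = 1.963 mg/L.

S ≈ 1.96 mg/L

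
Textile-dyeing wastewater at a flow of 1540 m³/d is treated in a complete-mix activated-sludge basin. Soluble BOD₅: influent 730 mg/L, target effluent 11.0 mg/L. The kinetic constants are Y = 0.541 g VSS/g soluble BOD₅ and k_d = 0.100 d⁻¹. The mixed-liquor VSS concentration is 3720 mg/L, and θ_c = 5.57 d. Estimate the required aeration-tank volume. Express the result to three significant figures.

V ≈ 576 m³

Steady-state biomass mass balance: V·X·(1 + k_d·θ_c) = Y·Q·(S₀ − S)·θ_c, so V = 0.541 × 1540 × (730 − 11.0) × 5.57 / [3720 × (1 + 0.100 × 5.57)] = 3.34×10^6 / 5792 = 576.1 m³.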